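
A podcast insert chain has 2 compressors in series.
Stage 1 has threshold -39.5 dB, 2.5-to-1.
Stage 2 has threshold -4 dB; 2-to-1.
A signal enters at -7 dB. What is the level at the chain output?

Stage 1: 32.5 dB above -39.5 dB, reduced 2.5:1 to 13 dB above → -26.5 dB.
Stage 2: -26.5 dB is at or below the -4 dB threshold — no compression; output -26.5 dB.

-26.5 dB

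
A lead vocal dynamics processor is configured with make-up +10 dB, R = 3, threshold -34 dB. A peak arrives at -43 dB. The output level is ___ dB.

-43 dB is 9 dB below the -34 dB threshold, so no gain reduction is applied.
Make-up gain adds 10 dB: -43 + 10 = -33 dB.

-33 dB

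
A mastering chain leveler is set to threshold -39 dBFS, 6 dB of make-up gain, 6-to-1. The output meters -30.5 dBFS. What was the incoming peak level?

Remove make-up: -30.5 − 6 = -36.5 dBFS.
The compressed level sits -36.5 − (-39) = 2.5 dB over threshold.
Before 6:1 compression the overshoot was 2.5 × 6 = 15 dB, so input = -39 + 15 = -24 dBFS.

-24 dBFS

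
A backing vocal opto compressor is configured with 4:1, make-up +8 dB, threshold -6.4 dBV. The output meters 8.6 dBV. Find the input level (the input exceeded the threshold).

21.6 dBV

Stripping the +8 dB make-up gives 0.6 dBV at the gain stage.
That's 7 dB above the -6.4 dBV threshold.
Input overshoot = R × output overshoot = 28 dB → input = -6.4 + 28 = 21.6 dBV.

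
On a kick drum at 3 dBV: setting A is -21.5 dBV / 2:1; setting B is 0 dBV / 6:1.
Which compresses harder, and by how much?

A: GR = 24.5 − 24.5/2 = 12.25 dB.
B: GR = 3 − 3/6 = 2.5 dB.
Difference: 9.75 dB in favour of A.

A, by 9.75 dB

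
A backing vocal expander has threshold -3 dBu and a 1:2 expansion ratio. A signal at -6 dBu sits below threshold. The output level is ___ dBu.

The input is 3 dB below the -3 dBu threshold.
A 1:2 expander multiplies undershoot by 2: 3 × 2 = 6 dB below threshold.
Output = -3 − 6 = -9 dBu.

-9 dBu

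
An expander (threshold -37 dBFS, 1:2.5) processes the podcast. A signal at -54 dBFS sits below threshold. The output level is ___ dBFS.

The input is 17 dB below the -37 dBFS threshold.
A 1:2.5 expander multiplies undershoot by 2.5: 17 × 2.5 = 42.5 dB below threshold.
Output = -37 − 42.5 = -79.5 dBFS.

-79.5 dBFS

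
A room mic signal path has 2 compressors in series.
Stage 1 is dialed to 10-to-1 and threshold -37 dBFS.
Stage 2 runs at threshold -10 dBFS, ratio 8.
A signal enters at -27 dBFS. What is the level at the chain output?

Stage 1: overshoot 10 dB → 10/10 = 1 dB → -36 dBFS.
Stage 2: -36 dBFS is at or below the -10 dBFS threshold — no compression; output -36 dBFS.

-36 dBFS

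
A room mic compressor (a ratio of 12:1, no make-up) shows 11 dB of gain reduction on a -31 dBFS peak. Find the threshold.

-43 dBFS

Gain reduction = -31 − (-42) = 11 dB; output overshoot = GR / (R − 1) = 11 / 11 = 1 dB.
Threshold = output − output overshoot = -42 − 1 = -43 dBFS.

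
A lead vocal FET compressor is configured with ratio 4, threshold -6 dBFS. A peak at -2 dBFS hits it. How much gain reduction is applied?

The signal is 4 dB above threshold.
At 4:1, output sits 4/4 = 1 dB above threshold.
So the signal is attenuated by 4 − 1 = 3 dB.

3 dB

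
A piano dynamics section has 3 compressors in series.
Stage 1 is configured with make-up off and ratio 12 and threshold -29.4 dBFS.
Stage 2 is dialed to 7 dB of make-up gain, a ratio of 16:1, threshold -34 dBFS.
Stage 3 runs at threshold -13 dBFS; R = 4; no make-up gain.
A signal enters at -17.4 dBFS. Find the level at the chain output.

-26.65 dBFS

Stage 1: 12 dB above -29.4 dBFS, reduced 12:1 to 1 dB above → -28.4 dBFS.
Stage 2: -28.4 dBFS is 5.6 dB over -34 dBFS; at 16:1 that becomes 0.35 dB over, giving -33.65 dBFS; +7 dB make-up → -26.65 dBFS.
Stage 3: below threshold (-26.65 ≤ -13); passes unchanged; output -26.65 dBFS.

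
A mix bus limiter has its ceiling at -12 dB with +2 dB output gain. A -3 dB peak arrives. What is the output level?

The limiter clamps the peak to its -12 dB ceiling.
Output gain then adds 2 dB: -12 + 2 = -10 dB.

-10 dB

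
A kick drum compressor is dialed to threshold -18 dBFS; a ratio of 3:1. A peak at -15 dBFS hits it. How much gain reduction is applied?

The signal is 3 dB above threshold.
A 3:1 ratio leaves 1 dB of that excess.
So the signal is attenuated by 3 − 1 = 2 dB.

2 dB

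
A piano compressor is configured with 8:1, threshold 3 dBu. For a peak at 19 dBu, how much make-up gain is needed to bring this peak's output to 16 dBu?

11 dB

The peak compresses to 3 + 16/8 = 5 dBu.
To reach 16 dBu requires 16 − 5 = 11 dB of make-up.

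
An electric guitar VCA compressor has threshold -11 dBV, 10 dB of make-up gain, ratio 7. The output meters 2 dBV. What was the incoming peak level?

Stripping the +10 dB make-up gives -8 dBV at the gain stage.
The compressed level sits -8 − (-11) = 3 dB over threshold.
Input overshoot = R × output overshoot = 21 dB → input = -11 + 21 = 10 dBV.

10 dBV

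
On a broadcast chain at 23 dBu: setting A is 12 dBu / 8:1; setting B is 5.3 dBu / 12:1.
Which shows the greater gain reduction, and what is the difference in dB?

B, by 6.6 dB

A: GR = 11 − 11/8 = 9.625 dB.
B: GR = 17.7 − 17.7/12 = 16.225 dB.
B applies 6.6 dB more gain reduction.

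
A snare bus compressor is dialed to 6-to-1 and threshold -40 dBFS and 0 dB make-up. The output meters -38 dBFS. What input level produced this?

That's 2 dB above the -40 dBFS threshold.
Before 6:1 compression the overshoot was 2 × 6 = 12 dB, so input = -40 + 12 = -28 dBFS.

-28 dBFS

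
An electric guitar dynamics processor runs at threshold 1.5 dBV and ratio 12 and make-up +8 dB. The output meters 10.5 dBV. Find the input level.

Stripping the +8 dB make-up gives 2.5 dBV at the gain stage.
The compressed level sits 2.5 − 1.5 = 1 dB over threshold.
Input overshoot = R × output overshoot = 12 dB → input = 1.5 + 12 = 13.5 dBV.

13.5 dBV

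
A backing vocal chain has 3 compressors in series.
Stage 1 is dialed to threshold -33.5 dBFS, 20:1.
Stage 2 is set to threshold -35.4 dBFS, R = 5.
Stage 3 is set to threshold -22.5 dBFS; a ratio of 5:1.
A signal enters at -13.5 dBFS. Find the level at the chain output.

Stage 1: -13.5 dBFS is 20 dB over -33.5 dBFS; at 20:1 that becomes 1 dB over, giving -32.5 dBFS.
Stage 2: -32.5 dBFS is 2.9 dB over -35.4 dBFS; at 5:1 that becomes 0.58 dB over, giving -34.82 dBFS.
Stage 3: -34.82 dBFS ≤ -22.5 dBFS, so stage 3 doesn't engage; output -34.82 dBFS.

-34.82 dBFS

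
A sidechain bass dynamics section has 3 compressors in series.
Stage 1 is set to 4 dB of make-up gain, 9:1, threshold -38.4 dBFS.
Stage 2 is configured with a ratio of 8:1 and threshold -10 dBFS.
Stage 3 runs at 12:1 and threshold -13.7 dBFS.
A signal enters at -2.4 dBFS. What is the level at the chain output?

-30.4 dBFS

Stage 1: overshoot 36 dB → 36/9 = 4 dB → -34.4 dBFS; +4 dB make-up → -30.4 dBFS.
Stage 2: below threshold (-30.4 ≤ -10); passes unchanged; output -30.4 dBFS.
Stage 3: -30.4 dBFS ≤ -13.7 dBFS, so stage 3 doesn't engage; output -30.4 dBFS.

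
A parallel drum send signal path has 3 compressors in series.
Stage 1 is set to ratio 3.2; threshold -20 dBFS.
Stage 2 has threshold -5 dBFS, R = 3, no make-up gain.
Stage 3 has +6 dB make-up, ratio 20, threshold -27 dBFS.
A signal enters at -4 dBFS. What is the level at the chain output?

Stage 1: overshoot 16 dB → 16/3.2 = 5 dB → -15 dBFS.
Stage 2: -15 dBFS is at or below the -5 dBFS threshold — no compression; output -15 dBFS.
Stage 3: overshoot 12 dB → 12/20 = 0.6 dB → -26.4 dBFS; +6 dB make-up → -20.4 dBFS.

-20.4 dBFS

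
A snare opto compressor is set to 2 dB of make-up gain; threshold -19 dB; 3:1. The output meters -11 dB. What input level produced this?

Stripping the +2 dB make-up gives -13 dB at the gain stage.
Post-compression overshoot = -13 − (-19) = 6 dB.
Input overshoot = R × output overshoot = 18 dB → input = -19 + 18 = -1 dB.

-1 dB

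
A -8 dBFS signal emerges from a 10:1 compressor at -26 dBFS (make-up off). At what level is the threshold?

Gain reduction = -8 − (-26) = 18 dB; output overshoot = GR / (R − 1) = 18 / 9 = 2 dB.
Threshold = output − output overshoot = -26 − 2 = -28 dBFS.

-28 dBFS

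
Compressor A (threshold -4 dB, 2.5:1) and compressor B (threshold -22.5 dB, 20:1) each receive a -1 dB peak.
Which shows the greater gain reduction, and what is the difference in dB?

B, by 18.625 dB

A: 3 dB over, compressed to 1.2 dB over, so 1.8 dB of GR.
B: 21.5 dB over, compressed to 1.075 dB over, so 20.425 dB of GR.
Difference: 18.625 dB in favour of B.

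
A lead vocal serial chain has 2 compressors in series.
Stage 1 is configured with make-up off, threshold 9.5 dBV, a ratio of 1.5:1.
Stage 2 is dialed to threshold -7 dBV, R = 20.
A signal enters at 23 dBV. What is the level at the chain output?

Stage 1: 23 dBV is 13.5 dB over 9.5 dBV; at 1.5:1 that becomes 9 dB over, giving 18.5 dBV.
Stage 2: 18.5 dBV is 25.5 dB over -7 dBV; at 20:1 that becomes 1.275 dB over, giving -5.725 dBV.

-5.725 dBV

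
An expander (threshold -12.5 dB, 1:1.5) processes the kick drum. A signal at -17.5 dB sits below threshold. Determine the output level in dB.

Undershoot = (-12.5) − (-17.5) = 5 dB.
At 1:1.5, that expands to 7.5 dB under threshold.
Output = -12.5 − 7.5 = -20 dB.

-20 dB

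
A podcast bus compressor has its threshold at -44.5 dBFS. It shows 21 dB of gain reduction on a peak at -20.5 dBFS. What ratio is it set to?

8:1

Input overshoot = -20.5 − (-44.5) = 24 dB.
Output overshoot = 24 − 21 = 3 dB.
Ratio = input overshoot / output overshoot = 24 / 3 = 8.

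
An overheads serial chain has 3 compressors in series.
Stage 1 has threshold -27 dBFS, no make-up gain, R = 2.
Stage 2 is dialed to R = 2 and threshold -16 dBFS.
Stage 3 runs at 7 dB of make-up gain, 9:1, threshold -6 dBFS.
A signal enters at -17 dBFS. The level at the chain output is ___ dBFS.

Stage 1: 10 dB above -27 dBFS, reduced 2:1 to 5 dB above → -22 dBFS.
Stage 2: -22 dBFS ≤ -16 dBFS, so stage 2 doesn't engage; output -22 dBFS.
Stage 3: -22 dBFS ≤ -6 dBFS, so stage 3 doesn't engage; make-up brings it to -15 dBFS.

-15 dBFS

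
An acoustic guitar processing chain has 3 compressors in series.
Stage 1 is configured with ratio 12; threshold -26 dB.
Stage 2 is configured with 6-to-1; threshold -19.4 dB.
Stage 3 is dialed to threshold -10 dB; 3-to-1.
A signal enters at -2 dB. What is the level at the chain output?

Stage 1: overshoot 24 dB → 24/12 = 2 dB → -24 dB.
Stage 2: below threshold (-24 ≤ -19.4); passes unchanged; output -24 dB.
Stage 3: -24 dB ≤ -10 dB, so stage 3 doesn't engage; output -24 dB.

-24 dB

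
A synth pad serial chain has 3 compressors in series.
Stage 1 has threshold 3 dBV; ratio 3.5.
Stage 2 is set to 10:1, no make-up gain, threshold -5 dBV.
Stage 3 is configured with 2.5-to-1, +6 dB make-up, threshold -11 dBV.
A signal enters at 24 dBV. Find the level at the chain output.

-2.04 dBV

Stage 1: 21 dB above 3 dBV, reduced 3.5:1 to 6 dB above → 9 dBV.
Stage 2: 14 dB above -5 dBV, reduced 10:1 to 1.4 dB above → -3.6 dBV.
Stage 3: overshoot 7.4 dB → 7.4/2.5 = 2.96 dB → -8.04 dBV; +6 dB make-up → -2.04 dBV.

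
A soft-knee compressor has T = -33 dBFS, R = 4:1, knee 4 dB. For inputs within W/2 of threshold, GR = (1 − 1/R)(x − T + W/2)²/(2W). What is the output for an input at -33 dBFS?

x − T + W/2 = -33 − (-33) + 2 = 2.
GR = (1 − 1/4) × 2² / 8 = 0.75 × 4 / 8 = 0.375 dB.
Output = -33 − 0.375 = -33.375 dBFS.

-33.375 dBFS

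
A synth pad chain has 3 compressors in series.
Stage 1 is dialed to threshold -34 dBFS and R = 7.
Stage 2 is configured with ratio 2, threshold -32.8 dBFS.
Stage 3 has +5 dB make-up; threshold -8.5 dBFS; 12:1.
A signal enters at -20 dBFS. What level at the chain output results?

Stage 1: overshoot 14 dB → 14/7 = 2 dB → -32 dBFS.
Stage 2: -32 dBFS is 0.8 dB over -32.8 dBFS; at 2:1 that becomes 0.4 dB over, giving -32.4 dBFS.
Stage 3: below threshold (-32.4 ≤ -8.5); passes unchanged; make-up brings it to -27.4 dBFS.

-27.4 dBFS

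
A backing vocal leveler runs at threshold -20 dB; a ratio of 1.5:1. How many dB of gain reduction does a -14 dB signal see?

2 dB

Overshoot = -14 − (-20) = 6 dB.
At 1.5:1, output sits 6/1.5 = 4 dB above threshold.
So the signal is attenuated by 6 − 4 = 2 dB.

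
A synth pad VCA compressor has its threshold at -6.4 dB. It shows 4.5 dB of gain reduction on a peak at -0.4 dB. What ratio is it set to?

4:1

Input overshoot = -0.4 − (-6.4) = 6 dB.
Output overshoot = 6 − 4.5 = 1.5 dB.
Ratio = input overshoot / output overshoot = 6 / 1.5 = 4.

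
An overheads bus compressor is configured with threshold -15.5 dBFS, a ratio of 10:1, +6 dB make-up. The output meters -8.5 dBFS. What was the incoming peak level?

-5.5 dBFS

Before make-up, the level was -8.5 − 6 = -14.5 dBFS.
The compressed level sits -14.5 − (-15.5) = 1 dB over threshold.
Undo the ratio: input overshoot = 1 × 10 = 10 dB, giving input = -5.5 dBFS.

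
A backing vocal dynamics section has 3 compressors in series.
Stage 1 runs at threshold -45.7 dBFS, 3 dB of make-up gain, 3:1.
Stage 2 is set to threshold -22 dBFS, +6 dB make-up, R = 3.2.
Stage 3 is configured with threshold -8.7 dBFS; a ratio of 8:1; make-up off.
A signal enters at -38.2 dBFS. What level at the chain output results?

Stage 1: overshoot 7.5 dB → 7.5/3 = 2.5 dB → -43.2 dBFS; +3 dB make-up → -40.2 dBFS.
Stage 2: -40.2 dBFS is at or below the -22 dBFS threshold — no compression; make-up brings it to -34.2 dBFS.
Stage 3: -34.2 dBFS ≤ -8.7 dBFS, so stage 3 doesn't engage; output -34.2 dBFS.

-34.2 dBFS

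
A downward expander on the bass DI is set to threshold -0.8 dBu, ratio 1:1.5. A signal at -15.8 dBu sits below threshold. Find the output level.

Below threshold, a 1:1.5 expander applies gain = (1.5−1)×(T − x) of attenuation.
(1.5−1) × 15 = 7.5 dB, so output = -15.8 − 7.5 = -23.3 dBu.

-23.3 dBu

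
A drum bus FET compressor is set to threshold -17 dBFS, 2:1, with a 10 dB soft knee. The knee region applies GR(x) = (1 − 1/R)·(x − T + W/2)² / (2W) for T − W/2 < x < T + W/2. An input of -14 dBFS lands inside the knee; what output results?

x − T + W/2 = -14 − (-17) + 5 = 8.
GR = (1 − 1/2) × 8² / 20 = 0.5 × 64 / 20 = 1.6 dB.
Output = -14 − 1.6 = -15.6 dBFS.

-15.6 dBFS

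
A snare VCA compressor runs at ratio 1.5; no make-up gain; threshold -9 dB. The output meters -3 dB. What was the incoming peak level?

Post-compression overshoot = -3 − (-9) = 6 dB.
Input overshoot = R × output overshoot = 9 dB → input = -9 + 9 = 0 dB.

0 dB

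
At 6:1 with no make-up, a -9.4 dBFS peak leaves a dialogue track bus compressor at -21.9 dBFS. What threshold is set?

Input is 15 dB above T (since output overshoot × R = input overshoot: (-21.9 − T)·6 = -9.4 − T gives T = -24.4 dBFS).
Check: -24.4 + (-9.4 − (-24.4))/6 = -24.4 + 2.5 = -21.9 dBFS. ✓

-24.4 dBFS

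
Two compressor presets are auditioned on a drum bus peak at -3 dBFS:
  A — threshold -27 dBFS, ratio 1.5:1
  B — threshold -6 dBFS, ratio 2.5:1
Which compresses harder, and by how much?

A: overshoot 24 dB → output overshoot 16 dB → GR 8 dB.
B: overshoot 3 dB → output overshoot 1.2 dB → GR 1.8 dB.
A reduces 6.2 dB more.

A, by 6.2 dB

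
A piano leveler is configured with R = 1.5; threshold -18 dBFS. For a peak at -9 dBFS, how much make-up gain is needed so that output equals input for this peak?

3 dB

Without make-up, output = threshold + overshoot/1.5 = -18 + 6 = -12 dBFS.
Gap to target: 3 dB.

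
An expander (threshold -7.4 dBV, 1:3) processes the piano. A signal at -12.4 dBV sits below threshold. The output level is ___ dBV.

Below threshold, a 1:3 expander applies gain = (3−1)×(T − x) of attenuation.
(3−1) × 5 = 10 dB, so output = -12.4 − 10 = -22.4 dBV.

-22.4 dBV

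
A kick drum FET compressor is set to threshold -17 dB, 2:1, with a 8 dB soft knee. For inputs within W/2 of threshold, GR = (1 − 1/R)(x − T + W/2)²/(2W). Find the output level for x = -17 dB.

-17.5 dB

x − T + W/2 = -17 − (-17) + 4 = 4.
GR = (1 − 1/2) × 4² / 16 = 0.5 × 16 / 16 = 0.5 dB.
Output = -17 − 0.5 = -17.5 dB.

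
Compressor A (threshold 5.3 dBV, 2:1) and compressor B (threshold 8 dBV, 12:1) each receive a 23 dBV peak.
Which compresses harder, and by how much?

B, by 4.9 dB

A: GR = 17.7 − 17.7/2 = 8.85 dB.
B: GR = 15 − 15/12 = 13.75 dB.
Difference: 4.9 dB in favour of B.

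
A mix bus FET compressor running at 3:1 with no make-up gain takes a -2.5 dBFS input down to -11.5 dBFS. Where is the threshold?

Input is 13.5 dB above T (since output overshoot × R = input overshoot: (-11.5 − T)·3 = -2.5 − T gives T = -16 dBFS).
Check: -16 + (-2.5 − (-16))/3 = -16 + 4.5 = -11.5 dBFS. ✓

-16 dBFS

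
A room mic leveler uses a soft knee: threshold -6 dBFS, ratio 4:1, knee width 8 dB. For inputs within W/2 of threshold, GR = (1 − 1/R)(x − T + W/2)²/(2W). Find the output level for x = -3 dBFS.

-5.296875 dBFS

x − T + W/2 = -3 − (-6) + 4 = 7.
GR = (1 − 1/4) × 7² / 16 = 0.75 × 49 / 16 = 2.296875 dB.
Output = -3 − 2.296875 = -5.296875 dBFS.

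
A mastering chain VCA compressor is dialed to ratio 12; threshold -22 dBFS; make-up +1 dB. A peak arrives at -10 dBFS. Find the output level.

-20 dBFS

Overshoot: -10 − (-22) = 12 dB.
At 12:1 the overshoot is divided by 12, leaving 1 dB above threshold.
Output = -22 + 1 = -21 dBFS; make-up adds 1 dB, giving -20 dBFS.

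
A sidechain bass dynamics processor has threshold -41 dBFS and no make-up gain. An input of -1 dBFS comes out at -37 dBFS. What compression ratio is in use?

10:1

Input overshoot = -1 − (-41) = 40 dB; output overshoot = -37 − (-41) = 4 dB.
Ratio = 40 / 4 = 10.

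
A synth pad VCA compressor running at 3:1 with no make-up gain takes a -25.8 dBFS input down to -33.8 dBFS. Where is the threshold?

-37.8 dBFS

Gain reduction = -25.8 − (-33.8) = 8 dB; output overshoot = GR / (R − 1) = 8 / 2 = 4 dB.
Threshold = output − output overshoot = -33.8 − 4 = -37.8 dBFS.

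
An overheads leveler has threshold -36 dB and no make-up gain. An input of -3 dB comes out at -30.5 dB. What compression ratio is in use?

Input overshoot = -3 − (-36) = 33 dB; output overshoot = -30.5 − (-36) = 5.5 dB.
Ratio = 33 / 5.5 = 6.

6:1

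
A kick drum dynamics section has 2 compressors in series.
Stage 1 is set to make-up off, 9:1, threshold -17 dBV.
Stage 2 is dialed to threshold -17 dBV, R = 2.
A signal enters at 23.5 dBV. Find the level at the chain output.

Stage 1: 40.5 dB above -17 dBV, reduced 9:1 to 4.5 dB above → -12.5 dBV.
Stage 2: overshoot 4.5 dB → 4.5/2 = 2.25 dB → -14.75 dBV.

-14.75 dBV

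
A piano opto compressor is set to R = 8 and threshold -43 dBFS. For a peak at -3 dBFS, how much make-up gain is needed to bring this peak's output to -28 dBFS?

10 dB

Overshoot 40 dB → 40/8 = 5 dB after compression, so the compressed level is -43 + 5 = -38 dBFS.
Make-up = target − compressed = -28 − (-38) = 10 dB.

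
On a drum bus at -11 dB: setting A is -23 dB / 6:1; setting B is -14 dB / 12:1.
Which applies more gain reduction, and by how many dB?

A, by 7.25 dB

A: 12 dB over, compressed to 2 dB over, so 10 dB of GR.
B: 3 dB over, compressed to 0.25 dB over, so 2.75 dB of GR.
A reduces 7.25 dB more.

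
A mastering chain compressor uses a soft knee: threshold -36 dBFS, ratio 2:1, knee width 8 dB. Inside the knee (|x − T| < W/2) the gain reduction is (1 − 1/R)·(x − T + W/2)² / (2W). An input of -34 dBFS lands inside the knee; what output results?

x − T + W/2 = -34 − (-36) + 4 = 6.
GR = (1 − 1/2) × 6² / 16 = 0.5 × 36 / 16 = 1.125 dB.
Output = -34 − 1.125 = -35.125 dBFS.

-35.125 dBFS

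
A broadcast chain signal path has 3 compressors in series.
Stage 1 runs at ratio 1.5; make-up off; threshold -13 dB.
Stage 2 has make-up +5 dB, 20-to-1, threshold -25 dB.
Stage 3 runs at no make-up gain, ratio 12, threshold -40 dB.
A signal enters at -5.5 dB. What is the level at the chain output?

Stage 1: -5.5 dB is 7.5 dB over -13 dB; at 1.5:1 that becomes 5 dB over, giving -8 dB.
Stage 2: 17 dB above -25 dB, reduced 20:1 to 0.85 dB above → -24.15 dB; +5 dB make-up → -19.15 dB.
Stage 3: overshoot 20.85 dB → 20.85/12 = 1.7375 dB → -38.2625 dB.

-38.2625 dB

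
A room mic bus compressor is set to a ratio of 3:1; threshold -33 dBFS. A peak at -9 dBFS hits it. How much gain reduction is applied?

16 dB

-9 dBFS exceeds the threshold by 24 dB.
After 3:1 compression the overshoot becomes 24/3 = 8 dB.
Gain reduction = 24 − 8 = 16 dB.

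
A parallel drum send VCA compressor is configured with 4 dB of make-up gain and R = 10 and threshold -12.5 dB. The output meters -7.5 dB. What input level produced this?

Remove make-up: -7.5 − 4 = -11.5 dB.
The compressed level sits -11.5 − (-12.5) = 1 dB over threshold.
Undo the ratio: input overshoot = 1 × 10 = 10 dB, giving input = -2.5 dB.

-2.5 dB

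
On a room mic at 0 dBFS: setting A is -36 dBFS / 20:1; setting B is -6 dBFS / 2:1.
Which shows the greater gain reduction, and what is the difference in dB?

A: overshoot 36 dB → output overshoot 1.8 dB → GR 34.2 dB.
B: overshoot 6 dB → output overshoot 3 dB → GR 3 dB.
A applies 31.2 dB more gain reduction.

A, by 31.2 dB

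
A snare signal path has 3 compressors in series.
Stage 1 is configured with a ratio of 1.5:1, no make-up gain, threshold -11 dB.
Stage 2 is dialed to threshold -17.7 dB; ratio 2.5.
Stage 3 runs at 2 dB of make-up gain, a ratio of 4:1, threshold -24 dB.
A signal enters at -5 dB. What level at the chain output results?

Stage 1: -5 dB is 6 dB over -11 dB; at 1.5:1 that becomes 4 dB over, giving -7 dB.
Stage 2: overshoot 10.7 dB → 10.7/2.5 = 4.28 dB → -13.42 dB.
Stage 3: 10.58 dB above -24 dB, reduced 4:1 to 2.645 dB above → -21.355 dB; +2 dB make-up → -19.355 dB.

-19.355 dB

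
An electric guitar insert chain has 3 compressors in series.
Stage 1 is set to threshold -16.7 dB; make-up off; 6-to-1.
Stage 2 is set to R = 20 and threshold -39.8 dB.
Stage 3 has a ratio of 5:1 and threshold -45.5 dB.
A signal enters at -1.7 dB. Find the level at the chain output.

Stage 1: 15 dB above -16.7 dB, reduced 6:1 to 2.5 dB above → -14.2 dB.
Stage 2: overshoot 25.6 dB → 25.6/20 = 1.28 dB → -38.52 dB.
Stage 3: overshoot 6.98 dB → 6.98/5 = 1.396 dB → -44.104 dB.

-44.104 dB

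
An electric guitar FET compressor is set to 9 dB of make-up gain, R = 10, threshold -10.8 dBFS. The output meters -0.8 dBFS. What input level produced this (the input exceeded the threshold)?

-0.8 dBFS

Remove make-up: -0.8 − 9 = -9.8 dBFS.
The compressed level sits -9.8 − (-10.8) = 1 dB over threshold.
Undo the ratio: input overshoot = 1 × 10 = 10 dB, giving input = -0.8 dBFS.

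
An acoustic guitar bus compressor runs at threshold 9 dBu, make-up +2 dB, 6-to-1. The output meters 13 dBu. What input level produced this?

21 dBu

Before make-up, the level was 13 − 2 = 11 dBu.
The compressed level sits 11 − 9 = 2 dB over threshold.
Undo the ratio: input overshoot = 2 × 6 = 12 dB, giving input = 21 dBu.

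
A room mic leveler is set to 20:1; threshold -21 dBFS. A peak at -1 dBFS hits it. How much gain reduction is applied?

Overshoot = -1 − (-21) = 20 dB.
A 20:1 ratio leaves 1 dB of that excess.
So the signal is attenuated by 20 − 1 = 19 dB.

19 dB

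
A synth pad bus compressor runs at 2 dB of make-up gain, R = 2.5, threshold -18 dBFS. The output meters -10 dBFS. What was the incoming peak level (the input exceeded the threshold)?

Before make-up, the level was -10 − 2 = -12 dBFS.
The compressed level sits -12 − (-18) = 6 dB over threshold.
Before 2.5:1 compression the overshoot was 6 × 2.5 = 15 dB, so input = -18 + 15 = -3 dBFS.

-3 dBFS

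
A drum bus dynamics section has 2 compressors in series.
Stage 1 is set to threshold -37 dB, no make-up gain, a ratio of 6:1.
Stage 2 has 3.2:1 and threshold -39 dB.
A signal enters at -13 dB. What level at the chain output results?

Stage 1: -13 dB is 24 dB over -37 dB; at 6:1 that becomes 4 dB over, giving -33 dB.
Stage 2: 6 dB above -39 dB, reduced 3.2:1 to 1.875 dB above → -37.125 dB.

-37.125 dB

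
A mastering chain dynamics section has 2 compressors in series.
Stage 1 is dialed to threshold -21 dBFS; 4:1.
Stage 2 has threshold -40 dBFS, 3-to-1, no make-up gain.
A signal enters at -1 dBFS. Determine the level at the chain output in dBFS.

Stage 1: 20 dB above -21 dBFS, reduced 4:1 to 5 dB above → -16 dBFS.
Stage 2: overshoot 24 dB → 24/3 = 8 dB → -32 dBFS.

-32 dBFS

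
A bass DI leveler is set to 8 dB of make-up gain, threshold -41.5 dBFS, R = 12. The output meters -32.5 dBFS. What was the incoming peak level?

-29.5 dBFS

Before make-up, the level was -32.5 − 8 = -40.5 dBFS.
The compressed level sits -40.5 − (-41.5) = 1 dB over threshold.
Input overshoot = R × output overshoot = 12 dB → input = -41.5 + 12 = -29.5 dBFS.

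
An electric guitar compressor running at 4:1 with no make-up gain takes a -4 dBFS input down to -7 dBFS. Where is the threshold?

-8 dBFS

Let T be the threshold. Output overshoot = (input overshoot)/R, so -7 − T = (-4 − T)/4.
4·(-7 − T) = -4 − T → 3·T = -28 − (-4) = -24.
T = -24/3 = -8 dBFS.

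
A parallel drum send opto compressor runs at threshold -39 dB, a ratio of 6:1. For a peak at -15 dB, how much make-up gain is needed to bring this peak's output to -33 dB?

Without make-up, output = threshold + overshoot/6 = -39 + 4 = -35 dB.
Gap to target: 2 dB.

2 dB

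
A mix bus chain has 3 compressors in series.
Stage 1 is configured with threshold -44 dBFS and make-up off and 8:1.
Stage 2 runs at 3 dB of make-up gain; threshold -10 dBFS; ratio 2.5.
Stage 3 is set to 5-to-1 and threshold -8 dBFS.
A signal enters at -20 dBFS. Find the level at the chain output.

Stage 1: -20 dBFS is 24 dB over -44 dBFS; at 8:1 that becomes 3 dB over, giving -41 dBFS.
Stage 2: -41 dBFS is at or below the -10 dBFS threshold — no compression; make-up brings it to -38 dBFS.
Stage 3: -38 dBFS is at or below the -8 dBFS threshold — no compression; output -38 dBFS.

-38 dBFS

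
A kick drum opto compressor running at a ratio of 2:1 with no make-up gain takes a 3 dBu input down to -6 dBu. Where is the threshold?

Gain reduction = 3 − (-6) = 9 dB; output overshoot = GR / (R − 1) = 9 / 1 = 9 dB.
Threshold = output − output overshoot = -6 − 9 = -15 dBu.

-15 dBu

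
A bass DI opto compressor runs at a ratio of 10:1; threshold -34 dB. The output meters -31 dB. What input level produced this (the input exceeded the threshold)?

-4 dB

That's 3 dB above the -34 dB threshold.
Input overshoot = R × output overshoot = 30 dB → input = -34 + 30 = -4 dB.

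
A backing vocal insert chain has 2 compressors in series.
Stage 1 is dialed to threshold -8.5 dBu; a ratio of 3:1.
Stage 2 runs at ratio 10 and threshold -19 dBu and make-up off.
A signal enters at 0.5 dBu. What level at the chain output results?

-17.65 dBu

Stage 1: 9 dB above -8.5 dBu, reduced 3:1 to 3 dB above → -5.5 dBu.
Stage 2: 13.5 dB above -19 dBu, reduced 10:1 to 1.35 dB above → -17.65 dBu.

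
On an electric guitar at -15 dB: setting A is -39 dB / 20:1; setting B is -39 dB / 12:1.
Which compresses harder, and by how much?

A, by 0.8 dB

A: overshoot 24 dB → output overshoot 1.2 dB → GR 22.8 dB.
B: overshoot 24 dB → output overshoot 2 dB → GR 22 dB.
A applies 0.8 dB more gain reduction.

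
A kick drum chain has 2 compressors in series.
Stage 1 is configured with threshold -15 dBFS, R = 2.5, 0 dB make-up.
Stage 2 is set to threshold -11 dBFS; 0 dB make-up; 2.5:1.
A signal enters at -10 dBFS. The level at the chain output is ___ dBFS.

Stage 1: -10 dBFS is 5 dB over -15 dBFS; at 2.5:1 that becomes 2 dB over, giving -13 dBFS.
Stage 2: -13 dBFS ≤ -11 dBFS, so stage 2 doesn't engage; output -13 dBFS.

-13 dBFS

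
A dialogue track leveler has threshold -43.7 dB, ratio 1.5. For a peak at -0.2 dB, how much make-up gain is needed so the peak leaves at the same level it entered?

Without make-up, output = threshold + overshoot/1.5 = -43.7 + 29 = -14.7 dB.
Gap to target: 14.5 dB.

14.5 dB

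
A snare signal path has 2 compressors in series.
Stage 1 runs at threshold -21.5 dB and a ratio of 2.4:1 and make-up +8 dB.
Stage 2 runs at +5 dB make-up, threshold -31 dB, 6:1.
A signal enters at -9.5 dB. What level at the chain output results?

Stage 1: -9.5 dB is 12 dB over -21.5 dB; at 2.4:1 that becomes 5 dB over, giving -16.5 dB; +8 dB make-up → -8.5 dB.
Stage 2: 22.5 dB above -31 dB, reduced 6:1 to 3.75 dB above → -27.25 dB; +5 dB make-up → -22.25 dB.

-22.25 dB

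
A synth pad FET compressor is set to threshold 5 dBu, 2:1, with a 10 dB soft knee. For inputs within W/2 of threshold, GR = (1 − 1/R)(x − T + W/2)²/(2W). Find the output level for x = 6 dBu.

x − T + W/2 = 6 − 5 + 5 = 6.
GR = (1 − 1/2) × 6² / 20 = 0.5 × 36 / 20 = 0.9 dB.
Output = 6 − 0.9 = 5.1 dBu.

5.1 dBu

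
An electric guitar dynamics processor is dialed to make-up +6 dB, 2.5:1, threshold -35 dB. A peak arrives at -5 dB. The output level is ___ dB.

Overshoot: -5 − (-35) = 30 dB.
The 30 dB excess becomes 12 dB after 2.5:1 reduction.
So the level is -35 + 12 = -23 dB; make-up adds 6 dB, giving -17 dB.

-17 dB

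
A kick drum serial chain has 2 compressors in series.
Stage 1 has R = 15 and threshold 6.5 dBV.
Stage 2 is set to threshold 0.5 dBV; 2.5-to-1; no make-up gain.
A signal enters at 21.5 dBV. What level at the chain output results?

Stage 1: 15 dB above 6.5 dBV, reduced 15:1 to 1 dB above → 7.5 dBV.
Stage 2: 7.5 dBV is 7 dB over 0.5 dBV; at 2.5:1 that becomes 2.8 dB over, giving 3.3 dBV.

3.3 dBV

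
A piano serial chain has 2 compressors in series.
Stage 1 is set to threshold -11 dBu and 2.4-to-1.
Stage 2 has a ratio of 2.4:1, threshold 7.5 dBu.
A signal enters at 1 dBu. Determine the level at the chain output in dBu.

-6 dBu

Stage 1: overshoot 12 dB → 12/2.4 = 5 dB → -6 dBu.
Stage 2: below threshold (-6 ≤ 7.5); passes unchanged; output -6 dBu.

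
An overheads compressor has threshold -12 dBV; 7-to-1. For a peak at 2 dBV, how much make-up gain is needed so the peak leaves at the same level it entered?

12 dB

The peak compresses to -12 + 14/7 = -10 dBV.
To reach 2 dBV requires 2 − (-10) = 12 dB of make-up.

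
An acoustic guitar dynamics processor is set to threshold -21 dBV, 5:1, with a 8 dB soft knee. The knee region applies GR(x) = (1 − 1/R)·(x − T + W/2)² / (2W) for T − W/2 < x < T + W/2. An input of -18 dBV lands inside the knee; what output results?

-20.45 dBV

x − T + W/2 = -18 − (-21) + 4 = 7.
GR = (1 − 1/5) × 7² / 16 = 0.8 × 49 / 16 = 2.45 dB.
Output = -18 − 2.45 = -20.45 dBV.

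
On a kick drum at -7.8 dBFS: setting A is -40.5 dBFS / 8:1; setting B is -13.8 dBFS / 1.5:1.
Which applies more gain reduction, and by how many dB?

A: GR = 32.7 − 32.7/8 = 28.6125 dB.
B: GR = 6 − 6/1.5 = 2 dB.
A applies 26.6125 dB more gain reduction.

A, by 26.6125 dB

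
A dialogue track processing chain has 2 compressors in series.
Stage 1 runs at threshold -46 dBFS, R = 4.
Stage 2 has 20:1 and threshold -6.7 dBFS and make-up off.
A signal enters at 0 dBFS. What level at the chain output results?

-34.5 dBFS

Stage 1: 46 dB above -46 dBFS, reduced 4:1 to 11.5 dB above → -34.5 dBFS.
Stage 2: -34.5 dBFS is at or below the -6.7 dBFS threshold — no compression; output -34.5 dBFS.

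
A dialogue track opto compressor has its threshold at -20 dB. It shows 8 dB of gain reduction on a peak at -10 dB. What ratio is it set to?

Input overshoot = -10 − (-20) = 10 dB.
Output overshoot = 10 − 8 = 2 dB.
Ratio = input overshoot / output overshoot = 10 / 2 = 5.

5:1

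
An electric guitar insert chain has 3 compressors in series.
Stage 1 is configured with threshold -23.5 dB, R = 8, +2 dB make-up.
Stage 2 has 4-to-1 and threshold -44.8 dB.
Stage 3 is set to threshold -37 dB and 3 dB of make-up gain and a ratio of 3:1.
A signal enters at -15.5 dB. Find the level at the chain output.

Stage 1: overshoot 8 dB → 8/8 = 1 dB → -22.5 dB; +2 dB make-up → -20.5 dB.
Stage 2: 24.3 dB above -44.8 dB, reduced 4:1 to 6.075 dB above → -38.725 dB.
Stage 3: -38.725 dB ≤ -37 dB, so stage 3 doesn't engage; make-up brings it to -35.725 dB.

-35.725 dB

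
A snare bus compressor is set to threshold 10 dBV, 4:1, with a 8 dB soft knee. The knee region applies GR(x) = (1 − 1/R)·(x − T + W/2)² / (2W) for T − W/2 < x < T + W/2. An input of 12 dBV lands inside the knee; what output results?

10.3125 dBV

x − T + W/2 = 12 − 10 + 4 = 6.
GR = (1 − 1/4) × 6² / 16 = 0.75 × 36 / 16 = 1.6875 dB.
Output = 12 − 1.6875 = 10.3125 dBV.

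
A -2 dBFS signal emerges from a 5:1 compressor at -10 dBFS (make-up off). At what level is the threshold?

-12 dBFS

Let T be the threshold. Output overshoot = (input overshoot)/R, so -10 − T = (-2 − T)/5.
5·(-10 − T) = -2 − T → 4·T = -50 − (-2) = -48.
T = -48/4 = -12 dBFS.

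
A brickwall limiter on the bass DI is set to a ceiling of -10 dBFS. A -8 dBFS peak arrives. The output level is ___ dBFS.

At ∞:1, everything above -10 dBFS is held at the ceiling.

-10 dBFS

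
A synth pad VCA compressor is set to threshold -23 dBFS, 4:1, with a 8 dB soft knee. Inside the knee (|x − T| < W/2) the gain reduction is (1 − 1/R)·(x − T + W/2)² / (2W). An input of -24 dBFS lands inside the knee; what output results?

x − T + W/2 = -24 − (-23) + 4 = 3.
GR = (1 − 1/4) × 3² / 16 = 0.75 × 9 / 16 = 0.421875 dB.
Output = -24 − 0.421875 = -24.421875 dBFS.

-24.421875 dBFS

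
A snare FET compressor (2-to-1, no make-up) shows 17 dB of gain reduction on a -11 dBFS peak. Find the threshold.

Input is 34 dB above T (since output overshoot × R = input overshoot: (-28 − T)·2 = -11 − T gives T = -45 dBFS).
Check: -45 + (-11 − (-45))/2 = -45 + 17 = -28 dBFS. ✓

-45 dBFS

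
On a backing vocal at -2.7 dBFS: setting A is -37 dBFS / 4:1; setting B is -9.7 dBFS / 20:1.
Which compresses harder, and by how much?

A, by 19.075 dB

A: overshoot 34.3 dB → output overshoot 8.575 dB → GR 25.725 dB.
B: overshoot 7 dB → output overshoot 0.35 dB → GR 6.65 dB.
A applies 19.075 dB more gain reduction.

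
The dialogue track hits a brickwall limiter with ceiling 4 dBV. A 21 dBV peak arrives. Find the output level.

4 dBV

The limiter clamps the peak to its 4 dBV ceiling.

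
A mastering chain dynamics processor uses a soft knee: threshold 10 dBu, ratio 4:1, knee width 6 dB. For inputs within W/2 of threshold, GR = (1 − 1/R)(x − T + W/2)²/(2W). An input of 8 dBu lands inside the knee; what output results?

7.9375 dBu

x − T + W/2 = 8 − 10 + 3 = 1.
GR = (1 − 1/4) × 1² / 12 = 0.75 × 1 / 12 = 0.0625 dB.
Output = 8 − 0.0625 = 7.9375 dBu.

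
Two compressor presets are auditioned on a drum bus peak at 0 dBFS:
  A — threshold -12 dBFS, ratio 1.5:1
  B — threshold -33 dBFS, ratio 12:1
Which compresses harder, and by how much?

B, by 26.25 dB

A: overshoot 12 dB → output overshoot 8 dB → GR 4 dB.
B: overshoot 33 dB → output overshoot 2.75 dB → GR 30.25 dB.
Difference: 26.25 dB in favour of B.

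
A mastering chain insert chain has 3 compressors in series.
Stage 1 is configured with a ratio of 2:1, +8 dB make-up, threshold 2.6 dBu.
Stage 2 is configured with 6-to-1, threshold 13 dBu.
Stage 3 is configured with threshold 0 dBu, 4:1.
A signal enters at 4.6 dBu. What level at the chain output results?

Stage 1: 4.6 dBu is 2 dB over 2.6 dBu; at 2:1 that becomes 1 dB over, giving 3.6 dBu; +8 dB make-up → 11.6 dBu.
Stage 2: 11.6 dBu is at or below the 13 dBu threshold — no compression; output 11.6 dBu.
Stage 3: 11.6 dBu is 11.6 dB over 0 dBu; at 4:1 that becomes 2.9 dB over, giving 2.9 dBu.

2.9 dBu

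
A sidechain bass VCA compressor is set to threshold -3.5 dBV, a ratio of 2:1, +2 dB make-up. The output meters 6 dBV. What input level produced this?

Before make-up, the level was 6 − 2 = 4 dBV.
That's 7.5 dB above the -3.5 dBV threshold.
Undo the ratio: input overshoot = 7.5 × 2 = 15 dB, giving input = 11.5 dBV.

11.5 dBV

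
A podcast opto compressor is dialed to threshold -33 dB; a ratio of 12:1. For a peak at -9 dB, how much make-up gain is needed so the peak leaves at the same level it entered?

Without make-up, output = threshold + overshoot/12 = -33 + 2 = -31 dB.
Gap to target: 22 dB.

22 dB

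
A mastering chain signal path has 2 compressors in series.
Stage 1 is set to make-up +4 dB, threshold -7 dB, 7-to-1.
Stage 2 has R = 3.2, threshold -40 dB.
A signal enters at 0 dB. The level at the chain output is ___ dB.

Stage 1: 7 dB above -7 dB, reduced 7:1 to 1 dB above → -6 dB; +4 dB make-up → -2 dB.
Stage 2: 38 dB above -40 dB, reduced 3.2:1 to 11.875 dB above → -28.125 dB.

-28.125 dB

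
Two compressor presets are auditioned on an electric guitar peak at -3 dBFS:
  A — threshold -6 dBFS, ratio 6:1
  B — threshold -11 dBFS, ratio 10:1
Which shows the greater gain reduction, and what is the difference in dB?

B, by 4.7 dB

A: GR = 3 − 3/6 = 2.5 dB.
B: GR = 8 − 8/10 = 7.2 dB.
B applies 4.7 dB more gain reduction.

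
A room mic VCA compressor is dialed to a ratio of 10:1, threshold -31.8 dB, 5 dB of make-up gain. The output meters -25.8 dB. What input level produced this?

-21.8 dB

Before make-up, the level was -25.8 − 5 = -30.8 dB.
That's 1 dB above the -31.8 dB threshold.
Undo the ratio: input overshoot = 1 × 10 = 10 dB, giving input = -21.8 dB.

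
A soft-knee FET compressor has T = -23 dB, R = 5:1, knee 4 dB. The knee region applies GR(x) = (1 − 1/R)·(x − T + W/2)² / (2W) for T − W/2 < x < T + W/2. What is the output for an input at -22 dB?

x − T + W/2 = -22 − (-23) + 2 = 3.
GR = (1 − 1/5) × 3² / 8 = 0.8 × 9 / 8 = 0.9 dB.
Output = -22 − 0.9 = -22.9 dB.

-22.9 dB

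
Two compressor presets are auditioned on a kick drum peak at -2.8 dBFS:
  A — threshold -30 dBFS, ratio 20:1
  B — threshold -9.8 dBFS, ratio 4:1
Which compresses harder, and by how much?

A: 27.2 dB over, compressed to 1.36 dB over, so 25.84 dB of GR.
B: 7 dB over, compressed to 1.75 dB over, so 5.25 dB of GR.
Difference: 20.59 dB in favour of A.

A, by 20.59 dB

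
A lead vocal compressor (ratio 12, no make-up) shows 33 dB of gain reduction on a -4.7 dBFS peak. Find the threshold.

-40.7 dBFS

Let T be the threshold. Output overshoot = (input overshoot)/R, so -37.7 − T = (-4.7 − T)/12.
12·(-37.7 − T) = -4.7 − T → 11·T = -452.4 − (-4.7) = -447.7.
T = -447.7/11 = -40.7 dBFS.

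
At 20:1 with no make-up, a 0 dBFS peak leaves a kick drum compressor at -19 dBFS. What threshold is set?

Input is 20 dB above T (since output overshoot × R = input overshoot: (-19 − T)·20 = 0 − T gives T = -20 dBFS).
Check: -20 + (0 − (-20))/20 = -20 + 1 = -19 dBFS. ✓

-20 dBFS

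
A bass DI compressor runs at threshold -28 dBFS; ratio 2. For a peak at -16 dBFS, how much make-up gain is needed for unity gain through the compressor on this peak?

Overshoot 12 dB → 12/2 = 6 dB after compression, so the compressed level is -28 + 6 = -22 dBFS.
Make-up = target − compressed = -16 − (-22) = 6 dB.

6 dB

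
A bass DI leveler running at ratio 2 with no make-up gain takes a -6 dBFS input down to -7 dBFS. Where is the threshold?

Gain reduction = -6 − (-7) = 1 dB; output overshoot = GR / (R − 1) = 1 / 1 = 1 dB.
Threshold = output − output overshoot = -7 − 1 = -8 dBFS.

-8 dBFS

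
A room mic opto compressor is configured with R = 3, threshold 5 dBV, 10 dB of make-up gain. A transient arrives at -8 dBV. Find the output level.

-8 dBV is 13 dB below the 5 dBV threshold, so no gain reduction is applied.
Make-up gain adds 10 dB: -8 + 10 = 2 dBV.

2 dBV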